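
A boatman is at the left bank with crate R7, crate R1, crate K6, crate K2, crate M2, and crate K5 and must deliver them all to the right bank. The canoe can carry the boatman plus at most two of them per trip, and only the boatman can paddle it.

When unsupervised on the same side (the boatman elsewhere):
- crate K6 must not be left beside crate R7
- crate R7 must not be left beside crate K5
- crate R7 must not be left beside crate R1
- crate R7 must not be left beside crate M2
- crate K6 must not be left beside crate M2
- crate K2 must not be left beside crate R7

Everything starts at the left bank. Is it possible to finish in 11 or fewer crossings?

Yes

Yes — this plan uses 9 crossings (≤ 11):
1. Boatman goes to the right bank with crate K6 and crate R7.  [the left bank: crate K2, crate K5, crate M2, crate R1 | the right bank: crate K6, crate R7]
2. Boatman goes back to the left bank with crate R7.  [the left bank: crate K2, crate K5, crate M2, crate R1, crate R7 | the right bank: crate K6]
3. Boatman goes to the right bank with crate R1 and crate R7.  [the left bank: crate K2, crate K5, crate M2 | the right bank: crate K6, crate R1, crate R7]
4. Boatman goes back to the left bank with crate R7.  [the left bank: crate K2, crate K5, crate M2, crate R7 | the right bank: crate K6, crate R1]
5. Boatman goes to the right bank with crate K2 and crate R7.  [the left bank: crate K5, crate M2 | the right bank: crate K2, crate K6, crate R1, crate R7]
6. Boatman goes back to the left bank with crate R7.  [the left bank: crate K5, crate M2, crate R7 | the right bank: crate K2, crate K6, crate R1]
7. Boatman goes to the right bank with crate K5 and crate R7.  [the left bank: crate M2 | the right bank: crate K2, crate K5, crate K6, crate R1, crate R7]
8. Boatman goes back to the left bank with crate R7.  [the left bank: crate M2, crate R7 | the right bank: crate K2, crate K5, crate K6, crate R1]
9. Boatman goes to the right bank with crate M2 and crate R7.  [the left bank: — | the right bank: crate K2, crate K5, crate K6, crate M2, crate R1, crate R7]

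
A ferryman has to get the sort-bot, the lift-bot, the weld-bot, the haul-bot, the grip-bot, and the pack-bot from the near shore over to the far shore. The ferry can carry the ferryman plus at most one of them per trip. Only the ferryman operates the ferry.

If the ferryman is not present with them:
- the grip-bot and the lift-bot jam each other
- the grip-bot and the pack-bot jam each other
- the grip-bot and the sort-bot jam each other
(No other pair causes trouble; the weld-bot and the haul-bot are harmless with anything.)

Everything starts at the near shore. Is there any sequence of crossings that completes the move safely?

No

Following every safe sequence of crossings from the start, the most of the 6 that can be at the far shore as the ferry arrives there on crossings 1, 3, 5, 7 is 1, 2, 3, 4 respectively; the best ever achieved is 4 of 6.
From crossing 9 on, no configuration arises that was not already reachable earlier: only 36 distinct safe configurations (who is on which side, and where the ferry is) can ever be reached, none of them has everyone across, and every continuation just revisits them. So no valid plan exists.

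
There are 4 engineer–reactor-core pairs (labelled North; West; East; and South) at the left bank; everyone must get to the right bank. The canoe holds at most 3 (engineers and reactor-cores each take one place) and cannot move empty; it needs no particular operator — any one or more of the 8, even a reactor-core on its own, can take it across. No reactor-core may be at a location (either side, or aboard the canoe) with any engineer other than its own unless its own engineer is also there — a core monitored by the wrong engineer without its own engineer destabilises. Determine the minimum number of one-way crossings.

Counting alone: each trip to the right bank takes at most 3 across and each return brings at least 1 back, so after t trips out (and t−1 returns) at most 3t − (t−1) of the 8 are across; that first reaches 8 at t = 4, so at least 7 crossings are needed.
The safety rule pushes this higher. Following every safe sequence of crossings, the most of the 8 that can be at the right bank as the canoe arrives there on crossing 7 is 7 — never all 8.
So no plan with fewer than 9 crossings exists, and this one achieves 9:
1. engineer North and reactor-core North cross → the right bank.
2. engineer North crosses ← the left bank.
3. engineer North, engineer West, and reactor-core West cross → the right bank.
4. engineer North and reactor-core North cross ← the left bank.
5. engineer East, engineer North, and engineer South cross → the right bank.
6. reactor-core West crosses ← the left bank.
7. reactor-core North and reactor-core West cross → the right bank.
8. reactor-core North crosses ← the left bank.
9. reactor-core East, reactor-core North, and reactor-core South cross → the right bank.

9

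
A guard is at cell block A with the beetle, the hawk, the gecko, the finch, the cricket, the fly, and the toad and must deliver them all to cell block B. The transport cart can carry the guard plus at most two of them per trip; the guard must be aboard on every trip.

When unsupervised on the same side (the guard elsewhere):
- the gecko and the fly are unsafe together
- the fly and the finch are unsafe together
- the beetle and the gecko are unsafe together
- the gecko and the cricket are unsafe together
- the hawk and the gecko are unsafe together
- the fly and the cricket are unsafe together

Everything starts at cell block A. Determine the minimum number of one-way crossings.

11

Counting alone: the guard can take at most 2 across per trip to cell block B, so moving all 7 needs at least 4 loaded trips out, with a return between consecutive ones — at least 7 crossings.
The safety rule pushes this higher. Following every safe sequence of crossings, the most of the 7 that can be at cell block B as the transport cart arrives there on crossings 7, 9 is 5, 6 respectively — never all 7.
So no plan with fewer than 11 crossings exists, and this one achieves 11:
1. Guard goes to cell block B with the fly and the gecko.
2. Guard goes back to cell block A with the gecko.
3. Guard goes to cell block B with the beetle and the gecko.
4. Guard goes back to cell block A with the gecko.
5. Guard goes to cell block B with the gecko and the hawk.
6. Guard goes back to cell block A with the gecko.
7. Guard goes to cell block B with the gecko and the toad.
8. Guard goes back to cell block A with the gecko.
9. Guard goes to cell block B with the cricket and the finch.
10. Guard goes back to cell block A with the fly.
11. Guard goes to cell block B with the fly and the gecko.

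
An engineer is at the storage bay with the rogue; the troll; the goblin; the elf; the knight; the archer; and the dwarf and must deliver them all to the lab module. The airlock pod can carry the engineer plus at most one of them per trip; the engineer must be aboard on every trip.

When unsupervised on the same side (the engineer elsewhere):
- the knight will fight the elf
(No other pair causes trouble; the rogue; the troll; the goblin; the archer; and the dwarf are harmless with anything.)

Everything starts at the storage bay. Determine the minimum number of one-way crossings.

13

Counting alone: the engineer can take at most 1 across per trip to the lab module, so moving all 7 needs at least 7 loaded trips out, with a return between consecutive ones — at least 13 crossings.
The plan below uses exactly 13 crossings, so it is optimal:
1. Engineer goes to the lab module with the elf.  [the storage bay: the archer, the dwarf, the goblin, the knight, the rogue, the troll | the lab module: the elf]
2. Engineer goes back to the storage bay alone.  [the storage bay: the archer, the dwarf, the goblin, the knight, the rogue, the troll | the lab module: the elf]
3. Engineer goes to the lab module with the rogue.  [the storage bay: the archer, the dwarf, the goblin, the knight, the troll | the lab module: the elf, the rogue]
4. Engineer goes back to the storage bay alone.  [the storage bay: the archer, the dwarf, the goblin, the knight, the troll | the lab module: the elf, the rogue]
5. Engineer goes to the lab module with the troll.  [the storage bay: the archer, the dwarf, the goblin, the knight | the lab module: the elf, the rogue, the troll]
6. Engineer goes back to the storage bay alone.  [the storage bay: the archer, the dwarf, the goblin, the knight | the lab module: the elf, the rogue, the troll]
7. Engineer goes to the lab module with the goblin.  [the storage bay: the archer, the dwarf, the knight | the lab module: the elf, the goblin, the rogue, the troll]
8. Engineer goes back to the storage bay alone.  [the storage bay: the archer, the dwarf, the knight | the lab module: the elf, the goblin, the rogue, the troll]
9. Engineer goes to the lab module with the archer.  [the storage bay: the dwarf, the knight | the lab module: the archer, the elf, the goblin, the rogue, the troll]
10. Engineer goes back to the storage bay alone.  [the storage bay: the dwarf, the knight | the lab module: the archer, the elf, the goblin, the rogue, the troll]
11. Engineer goes to the lab module with the dwarf.  [the storage bay: the knight | the lab module: the archer, the dwarf, the elf, the goblin, the rogue, the troll]
12. Engineer goes back to the storage bay alone.  [the storage bay: the knight | the lab module: the archer, the dwarf, the elf, the goblin, the rogue, the troll]
13. Engineer goes to the lab module with the knight.  [the storage bay: — | the lab module: the archer, the dwarf, the elf, the goblin, the knight, the rogue, the troll]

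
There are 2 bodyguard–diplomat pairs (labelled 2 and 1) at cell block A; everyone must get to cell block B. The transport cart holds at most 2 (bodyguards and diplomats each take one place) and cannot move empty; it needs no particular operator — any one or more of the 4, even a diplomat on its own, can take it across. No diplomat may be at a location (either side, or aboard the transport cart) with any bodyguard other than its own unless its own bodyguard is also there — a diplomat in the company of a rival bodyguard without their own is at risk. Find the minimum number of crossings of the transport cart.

5

Counting alone: each trip to cell block B takes at most 2 across and each return brings at least 1 back, so after t trips out (and t−1 returns) at most 2t − (t−1) of the 4 are across; that first reaches 4 at t = 3, so at least 5 crossings are needed.
The plan below uses exactly 5 crossings, so it is optimal:
1. bodyguard 2 and diplomat 2 cross → cell block B.
2. bodyguard 2 crosses ← cell block A.
3. bodyguard 1 and bodyguard 2 cross → cell block B.
4. bodyguard 1 crosses ← cell block A.
5. bodyguard 1 and diplomat 1 cross → cell block B.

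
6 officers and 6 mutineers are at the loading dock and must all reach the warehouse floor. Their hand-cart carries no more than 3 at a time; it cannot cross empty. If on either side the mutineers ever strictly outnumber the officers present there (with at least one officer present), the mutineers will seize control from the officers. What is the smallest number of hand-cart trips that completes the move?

Following every safe sequence of crossings from the start, the most of the 12 that can be at the warehouse floor as the hand-cart arrives there on crossings 1, 3, 5 is 3, 5, 6 respectively; the best ever achieved is 6 of 12.
From crossing 7 on, no configuration arises that was not already reachable earlier: only 17 distinct safe configurations (who is on which side, and where the hand-cart is) can ever be reached, none of them has everyone across, and every continuation just revisits them. They are: 0 officers + 0 mutineers across (hand-cart back at the start); 0 officers + 1 mutineer across (hand-cart there); 0 officers + 1 mutineer across (hand-cart back at the start); 0 officers + 2 mutineers across (hand-cart there); 0 officers + 2 mutineers across (hand-cart back at the start); 0 officers + 3 mutineers across (hand-cart there); 0 officers + 3 mutineers across (hand-cart back at the start); 0 officers + 4 mutineers across (hand-cart there); 0 officers + 4 mutineers across (hand-cart back at the start); 0 officers + 5 mutineers across (hand-cart there); 0 officers + 5 mutineers across (hand-cart back at the start); 0 officers + 6 mutineers across (hand-cart there); 1 officer + 1 mutineer across (hand-cart there); 1 officer + 1 mutineer across (hand-cart back at the start); 2 officers + 2 mutineers across (hand-cart there); 2 officers + 2 mutineers across (hand-cart back at the start); 3 officers + 3 mutineers across (hand-cart there). So no valid plan exists.

impossible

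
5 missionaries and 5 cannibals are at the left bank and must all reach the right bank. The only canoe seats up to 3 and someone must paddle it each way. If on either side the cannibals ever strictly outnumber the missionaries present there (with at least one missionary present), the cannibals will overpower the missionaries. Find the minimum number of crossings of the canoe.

Counting alone: each trip to the right bank takes at most 3 across and each return brings at least 1 back, so after t trips out (and t−1 returns) at most 3t − (t−1) of the 10 are across; that first reaches 10 at t = 5, so at least 9 crossings are needed.
The safety rule pushes this higher. Following every safe sequence of crossings, the most of the 10 that can be at the right bank as the canoe arrives there on crossing 9 is 9 — never all 10.
So no plan with fewer than 11 crossings exists, and this one achieves 11:
1. 2 cannibals → the right bank.  (the left bank: 5M 3C; the right bank: 0M 2C)
2. 1 cannibal ← the left bank.  (the left bank: 5M 4C; the right bank: 0M 1C)
3. 3 cannibals → the right bank.  (the left bank: 5M 1C; the right bank: 0M 4C)
4. 1 cannibal ← the left bank.  (the left bank: 5M 2C; the right bank: 0M 3C)
5. 3 missionaries → the right bank.  (the left bank: 2M 2C; the right bank: 3M 3C)
6. 1 missionary and 1 cannibal ← the left bank.  (the left bank: 3M 3C; the right bank: 2M 2C)
7. 3 missionaries → the right bank.  (the left bank: 0M 3C; the right bank: 5M 2C)
8. 1 cannibal ← the left bank.  (the left bank: 0M 4C; the right bank: 5M 1C)
9. 2 cannibals → the right bank.  (the left bank: 0M 2C; the right bank: 5M 3C)
10. 1 cannibal ← the left bank.  (the left bank: 0M 3C; the right bank: 5M 2C)
11. 3 cannibals → the right bank.  (the left bank: 0M 0C; the right bank: 5M 5C)

11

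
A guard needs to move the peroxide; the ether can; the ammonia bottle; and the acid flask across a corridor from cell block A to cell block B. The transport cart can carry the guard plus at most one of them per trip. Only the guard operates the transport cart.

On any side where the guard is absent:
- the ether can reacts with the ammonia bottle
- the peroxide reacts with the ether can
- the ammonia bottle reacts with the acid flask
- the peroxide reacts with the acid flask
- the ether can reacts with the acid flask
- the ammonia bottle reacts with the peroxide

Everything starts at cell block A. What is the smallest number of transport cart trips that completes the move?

Whatever the first load, the items left behind include a forbidden pair without the guard. No opening move is safe, so no plan exists.

impossible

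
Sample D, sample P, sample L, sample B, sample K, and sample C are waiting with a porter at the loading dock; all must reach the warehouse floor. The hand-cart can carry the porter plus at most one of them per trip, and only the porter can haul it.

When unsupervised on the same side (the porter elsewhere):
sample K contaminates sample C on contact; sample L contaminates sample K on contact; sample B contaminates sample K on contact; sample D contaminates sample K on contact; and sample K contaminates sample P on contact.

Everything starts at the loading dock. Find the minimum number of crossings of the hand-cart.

impossible

Following every safe sequence of crossings from the start, the most of the 6 that can be at the warehouse floor as the hand-cart arrives there on crossings 1, 3 is 1, 2 respectively; the best ever achieved is 2 of 6.
From crossing 5 on, no configuration arises that was not already reachable earlier: only 13 distinct safe configurations (who is on which side, and where the hand-cart is) can ever be reached, none of them has everyone across, and every continuation just revisits them. So no valid plan exists.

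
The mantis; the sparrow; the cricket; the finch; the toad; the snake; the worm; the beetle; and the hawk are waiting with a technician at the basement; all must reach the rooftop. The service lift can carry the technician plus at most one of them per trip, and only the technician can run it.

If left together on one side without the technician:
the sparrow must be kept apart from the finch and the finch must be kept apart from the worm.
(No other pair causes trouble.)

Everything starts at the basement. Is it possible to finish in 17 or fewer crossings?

No

Counting alone: the technician can take at most 1 across per trip to the rooftop, so moving all 9 needs at least 9 loaded trips out, with a return between consecutive ones — at least 17 crossings.
The safety rule pushes this higher. Following every safe sequence of crossings, the most of the 9 that can be at the rooftop as the service lift arrives there on crossing 17 is 8 — never all 9.
So the move cannot be finished within 17 crossings. (The shortest complete plan takes 19:)
1. Technician goes to the rooftop with the finch.
2. Technician goes back to the basement alone.
3. Technician goes to the rooftop with the mantis.
4. Technician goes back to the basement alone.
5. Technician goes to the rooftop with the sparrow.
6. Technician goes back to the basement with the finch.
7. Technician goes to the rooftop with the worm.
8. Technician goes back to the basement alone.
9. Technician goes to the rooftop with the cricket.
10. Technician goes back to the basement alone.
11. Technician goes to the rooftop with the toad.
12. Technician goes back to the basement alone.
13. Technician goes to the rooftop with the snake.
14. Technician goes back to the basement alone.
15. Technician goes to the rooftop with the beetle.
16. Technician goes back to the basement alone.
17. Technician goes to the rooftop with the hawk.
18. Technician goes back to the basement alone.
19. Technician goes to the rooftop with the finch.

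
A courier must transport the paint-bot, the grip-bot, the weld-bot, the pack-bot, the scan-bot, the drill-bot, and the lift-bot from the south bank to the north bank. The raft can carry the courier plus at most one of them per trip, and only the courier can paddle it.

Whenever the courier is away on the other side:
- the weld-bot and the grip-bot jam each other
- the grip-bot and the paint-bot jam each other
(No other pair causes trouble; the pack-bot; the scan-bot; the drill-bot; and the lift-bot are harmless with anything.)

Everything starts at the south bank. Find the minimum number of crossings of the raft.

15

Counting alone: the courier can take at most 1 across per trip to the north bank, so moving all 7 needs at least 7 loaded trips out, with a return between consecutive ones — at least 13 crossings.
The safety rule pushes this higher. Following every safe sequence of crossings, the most of the 7 that can be at the north bank as the raft arrives there on crossing 13 is 6 — never all 7.
So no plan with fewer than 15 crossings exists, and this one achieves 15:
1. Courier goes to the north bank with the grip-bot.
2. Courier goes back to the south bank alone.
3. Courier goes to the north bank with the paint-bot.
4. Courier goes back to the south bank with the grip-bot.
5. Courier goes to the north bank with the weld-bot.
6. Courier goes back to the south bank alone.
7. Courier goes to the north bank with the pack-bot.
8. Courier goes back to the south bank alone.
9. Courier goes to the north bank with the scan-bot.
10. Courier goes back to the south bank alone.
11. Courier goes to the north bank with the drill-bot.
12. Courier goes back to the south bank alone.
13. Courier goes to the north bank with the lift-bot.
14. Courier goes back to the south bank alone.
15. Courier goes to the north bank with the grip-bot.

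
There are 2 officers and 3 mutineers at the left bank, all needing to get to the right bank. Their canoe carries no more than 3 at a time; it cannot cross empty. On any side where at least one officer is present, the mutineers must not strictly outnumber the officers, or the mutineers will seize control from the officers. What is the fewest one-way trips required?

The mutineers already outnumber the officers at the left bank before anyone moves, so the starting position itself is disallowed.

impossible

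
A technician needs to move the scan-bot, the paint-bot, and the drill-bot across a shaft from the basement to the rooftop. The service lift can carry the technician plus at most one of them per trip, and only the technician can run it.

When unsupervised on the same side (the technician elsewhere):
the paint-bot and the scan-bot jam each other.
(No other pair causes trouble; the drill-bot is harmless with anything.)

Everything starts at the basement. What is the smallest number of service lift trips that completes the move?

Counting alone: the technician can take at most 1 across per trip to the rooftop, so moving all 3 needs at least 3 loaded trips out, with a return between consecutive ones — at least 5 crossings.
The plan below uses exactly 5 crossings, so it is optimal:
1. Technician goes to the rooftop with the scan-bot.
2. Technician goes back to the basement alone.
3. Technician goes to the rooftop with the drill-bot.
4. Technician goes back to the basement alone.
5. Technician goes to the rooftop with the paint-bot.

5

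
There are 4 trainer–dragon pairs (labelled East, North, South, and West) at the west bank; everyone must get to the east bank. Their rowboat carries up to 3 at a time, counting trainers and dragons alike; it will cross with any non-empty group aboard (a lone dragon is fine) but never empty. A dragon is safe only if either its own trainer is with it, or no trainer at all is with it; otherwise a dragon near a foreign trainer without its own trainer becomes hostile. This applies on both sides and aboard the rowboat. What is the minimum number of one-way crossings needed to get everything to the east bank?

9

Counting alone: each trip to the east bank takes at most 3 across and each return brings at least 1 back, so after t trips out (and t−1 returns) at most 3t − (t−1) of the 8 are across; that first reaches 8 at t = 4, so at least 7 crossings are needed.
The safety rule pushes this higher. Following every safe sequence of crossings, the most of the 8 that can be at the east bank as the rowboat arrives there on crossing 7 is 7 — never all 8.
So no plan with fewer than 9 crossings exists, and this one achieves 9:
1. dragon East and trainer East cross → the east bank.
2. trainer East crosses ← the west bank.
3. dragon North, trainer East, and trainer North cross → the east bank.
4. dragon East and trainer East cross ← the west bank.
5. trainer East, trainer South, and trainer West cross → the east bank.
6. dragon North crosses ← the west bank.
7. dragon East and dragon North cross → the east bank.
8. dragon East crosses ← the west bank.
9. dragon East, dragon South, and dragon West cross → the east bank.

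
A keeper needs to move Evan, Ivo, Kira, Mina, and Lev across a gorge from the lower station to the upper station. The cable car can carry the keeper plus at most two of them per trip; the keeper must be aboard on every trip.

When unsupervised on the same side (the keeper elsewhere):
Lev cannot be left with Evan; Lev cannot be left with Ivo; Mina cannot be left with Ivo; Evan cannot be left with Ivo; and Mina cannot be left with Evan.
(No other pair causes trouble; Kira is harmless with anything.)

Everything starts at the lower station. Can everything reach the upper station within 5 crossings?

Counting alone: the keeper can take at most 2 across per trip to the upper station, so moving all 5 needs at least 3 loaded trips out, with a return between consecutive ones — at least 5 crossings.
The safety rule pushes this higher. Following every safe sequence of crossings, the most of the 5 that can be at the upper station as the cable car arrives there on crossing 5 is 4 — never all 5.
So the move cannot be finished within 5 crossings. (The shortest complete plan takes 7:)
1. Keeper goes to the upper station with Evan and Ivo.
2. Keeper goes back to the lower station with Evan.
3. Keeper goes to the upper station with Evan and Kira.
4. Keeper goes back to the lower station with Evan.
5. Keeper goes to the upper station with Lev and Mina.
6. Keeper goes back to the lower station with Ivo.
7. Keeper goes to the upper station with Evan and Ivo.

No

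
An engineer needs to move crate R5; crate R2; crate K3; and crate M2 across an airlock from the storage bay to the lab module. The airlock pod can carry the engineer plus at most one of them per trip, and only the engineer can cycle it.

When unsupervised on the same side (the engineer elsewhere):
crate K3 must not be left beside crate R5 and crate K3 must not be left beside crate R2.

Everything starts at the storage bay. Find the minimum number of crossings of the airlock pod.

Counting alone: the engineer can take at most 1 across per trip to the lab module, so moving all 4 needs at least 4 loaded trips out, with a return between consecutive ones — at least 7 crossings.
The safety rule pushes this higher. Following every safe sequence of crossings, the most of the 4 that can be at the lab module as the airlock pod arrives there on crossing 7 is 3 — never all 4.
So no plan with fewer than 9 crossings exists, and this one achieves 9:
1. Engineer goes to the lab module with crate K3.  [the storage bay: crate M2, crate R2, crate R5 | the lab module: crate K3]
2. Engineer goes back to the storage bay alone.  [the storage bay: crate M2, crate R2, crate R5 | the lab module: crate K3]
3. Engineer goes to the lab module with crate R5.  [the storage bay: crate M2, crate R2 | the lab module: crate K3, crate R5]
4. Engineer goes back to the storage bay with crate K3.  [the storage bay: crate K3, crate M2, crate R2 | the lab module: crate R5]
5. Engineer goes to the lab module with crate R2.  [the storage bay: crate K3, crate M2 | the lab module: crate R2, crate R5]
6. Engineer goes back to the storage bay alone.  [the storage bay: crate K3, crate M2 | the lab module: crate R2, crate R5]
7. Engineer goes to the lab module with crate M2.  [the storage bay: crate K3 | the lab module: crate M2, crate R2, crate R5]
8. Engineer goes back to the storage bay alone.  [the storage bay: crate K3 | the lab module: crate M2, crate R2, crate R5]
9. Engineer goes to the lab module with crate K3.  [the storage bay: — | the lab module: crate K3, crate M2, crate R2, crate R5]

9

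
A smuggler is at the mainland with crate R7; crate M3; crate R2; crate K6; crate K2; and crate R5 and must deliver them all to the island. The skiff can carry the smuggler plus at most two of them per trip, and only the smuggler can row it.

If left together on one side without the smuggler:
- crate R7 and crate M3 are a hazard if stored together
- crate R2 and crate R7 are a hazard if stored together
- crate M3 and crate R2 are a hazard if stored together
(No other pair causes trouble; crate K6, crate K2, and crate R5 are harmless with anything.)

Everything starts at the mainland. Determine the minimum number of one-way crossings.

Counting alone: the smuggler can take at most 2 across per trip to the island, so moving all 6 needs at least 3 loaded trips out, with a return between consecutive ones — at least 5 crossings.
The safety rule pushes this higher. Following every safe sequence of crossings, the most of the 6 that can be at the island as the skiff arrives there on crossings 5, 7 is 4, 5 respectively — never all 6.
So no plan with fewer than 9 crossings exists, and this one achieves 9:
1. Smuggler goes to the island with crate M3 and crate R7.  [the mainland: crate K2, crate K6, crate R2, crate R5 | the island: crate M3, crate R7]
2. Smuggler goes back to the mainland with crate R7.  [the mainland: crate K2, crate K6, crate R2, crate R5, crate R7 | the island: crate M3]
3. Smuggler goes to the island with crate K6 and crate R7.  [the mainland: crate K2, crate R2, crate R5 | the island: crate K6, crate M3, crate R7]
4. Smuggler goes back to the mainland with crate R7.  [the mainland: crate K2, crate R2, crate R5, crate R7 | the island: crate K6, crate M3]
5. Smuggler goes to the island with crate K2 and crate R7.  [the mainland: crate R2, crate R5 | the island: crate K2, crate K6, crate M3, crate R7]
6. Smuggler goes back to the mainland with crate R7.  [the mainland: crate R2, crate R5, crate R7 | the island: crate K2, crate K6, crate M3]
7. Smuggler goes to the island with crate R5 and crate R7.  [the mainland: crate R2 | the island: crate K2, crate K6, crate M3, crate R5, crate R7]
8. Smuggler goes back to the mainland with crate R7.  [the mainland: crate R2, crate R7 | the island: crate K2, crate K6, crate M3, crate R5]
9. Smuggler goes to the island with crate R2 and crate R7.  [the mainland: — | the island: crate K2, crate K6, crate M3, crate R2, crate R5, crate R7]

9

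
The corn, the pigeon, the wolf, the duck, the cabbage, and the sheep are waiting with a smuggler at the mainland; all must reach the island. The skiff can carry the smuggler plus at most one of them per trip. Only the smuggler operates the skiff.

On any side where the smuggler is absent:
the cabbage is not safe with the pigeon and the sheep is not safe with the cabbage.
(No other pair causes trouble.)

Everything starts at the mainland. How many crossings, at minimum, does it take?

Counting alone: the smuggler can take at most 1 across per trip to the island, so moving all 6 needs at least 6 loaded trips out, with a return between consecutive ones — at least 11 crossings.
The safety rule pushes this higher. Following every safe sequence of crossings, the most of the 6 that can be at the island as the skiff arrives there on crossing 11 is 5 — never all 6.
So no plan with fewer than 13 crossings exists, and this one achieves 13:
1. Smuggler goes to the island with the cabbage.  [the mainland: the corn, the duck, the pigeon, the sheep, the wolf | the island: the cabbage]
2. Smuggler goes back to the mainland alone.  [the mainland: the corn, the duck, the pigeon, the sheep, the wolf | the island: the cabbage]
3. Smuggler goes to the island with the corn.  [the mainland: the duck, the pigeon, the sheep, the wolf | the island: the cabbage, the corn]
4. Smuggler goes back to the mainland alone.  [the mainland: the duck, the pigeon, the sheep, the wolf | the island: the cabbage, the corn]
5. Smuggler goes to the island with the pigeon.  [the mainland: the duck, the sheep, the wolf | the island: the cabbage, the corn, the pigeon]
6. Smuggler goes back to the mainland with the cabbage.  [the mainland: the cabbage, the duck, the sheep, the wolf | the island: the corn, the pigeon]
7. Smuggler goes to the island with the sheep.  [the mainland: the cabbage, the duck, the wolf | the island: the corn, the pigeon, the sheep]
8. Smuggler goes back to the mainland alone.  [the mainland: the cabbage, the duck, the wolf | the island: the corn, the pigeon, the sheep]
9. Smuggler goes to the island with the wolf.  [the mainland: the cabbage, the duck | the island: the corn, the pigeon, the sheep, the wolf]
10. Smuggler goes back to the mainland alone.  [the mainland: the cabbage, the duck | the island: the corn, the pigeon, the sheep, the wolf]
11. Smuggler goes to the island with the duck.  [the mainland: the cabbage | the island: the corn, the duck, the pigeon, the sheep, the wolf]
12. Smuggler goes back to the mainland alone.  [the mainland: the cabbage | the island: the corn, the duck, the pigeon, the sheep, the wolf]
13. Smuggler goes to the island with the cabbage.  [the mainland: — | the island: the cabbage, the corn, the duck, the pigeon, the sheep, the wolf]

13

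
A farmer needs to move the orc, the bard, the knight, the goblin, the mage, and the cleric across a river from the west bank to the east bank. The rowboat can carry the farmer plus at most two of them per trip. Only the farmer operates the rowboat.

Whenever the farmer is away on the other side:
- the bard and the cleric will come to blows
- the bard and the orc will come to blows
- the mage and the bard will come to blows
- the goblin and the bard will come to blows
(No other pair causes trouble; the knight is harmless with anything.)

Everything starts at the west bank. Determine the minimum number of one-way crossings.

Counting alone: the farmer can take at most 2 across per trip to the east bank, so moving all 6 needs at least 3 loaded trips out, with a return between consecutive ones — at least 5 crossings.
The safety rule pushes this higher. Following every safe sequence of crossings, the most of the 6 that can be at the east bank as the rowboat arrives there on crossing 5 is 5 — never all 6.
So no plan with fewer than 7 crossings exists, and this one achieves 7:
1. Farmer goes to the east bank with the bard.  [the west bank: the cleric, the goblin, the knight, the mage, the orc | the east bank: the bard]
2. Farmer goes back to the west bank alone.  [the west bank: the cleric, the goblin, the knight, the mage, the orc | the east bank: the bard]
3. Farmer goes to the east bank with the goblin and the orc.  [the west bank: the cleric, the knight, the mage | the east bank: the bard, the goblin, the orc]
4. Farmer goes back to the west bank with the bard.  [the west bank: the bard, the cleric, the knight, the mage | the east bank: the goblin, the orc]
5. Farmer goes to the east bank with the cleric and the mage.  [the west bank: the bard, the knight | the east bank: the cleric, the goblin, the mage, the orc]
6. Farmer goes back to the west bank alone.  [the west bank: the bard, the knight | the east bank: the cleric, the goblin, the mage, the orc]
7. Farmer goes to the east bank with the bard and the knight.  [the west bank: — | the east bank: the bard, the cleric, the goblin, the knight, the mage, the orc]

7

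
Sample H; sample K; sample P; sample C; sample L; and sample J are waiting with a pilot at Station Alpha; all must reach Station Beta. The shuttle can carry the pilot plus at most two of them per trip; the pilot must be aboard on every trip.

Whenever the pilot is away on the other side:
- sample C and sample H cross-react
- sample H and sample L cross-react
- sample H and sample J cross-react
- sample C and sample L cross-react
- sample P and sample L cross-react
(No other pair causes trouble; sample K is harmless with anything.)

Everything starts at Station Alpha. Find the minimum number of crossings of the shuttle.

9

Counting alone: the pilot can take at most 2 across per trip to Station Beta, so moving all 6 needs at least 3 loaded trips out, with a return between consecutive ones — at least 5 crossings.
The safety rule pushes this higher. Following every safe sequence of crossings, the most of the 6 that can be at Station Beta as the shuttle arrives there on crossings 5, 7 is 4, 5 respectively — never all 6.
So no plan with fewer than 9 crossings exists, and this one achieves 9:
1. Pilot goes to Station Beta with sample H and sample L.  [Station Alpha: sample C, sample J, sample K, sample P | Station Beta: sample H, sample L]
2. Pilot goes back to Station Alpha with sample H.  [Station Alpha: sample C, sample H, sample J, sample K, sample P | Station Beta: sample L]
3. Pilot goes to Station Beta with sample H and sample K.  [Station Alpha: sample C, sample J, sample P | Station Beta: sample H, sample K, sample L]
4. Pilot goes back to Station Alpha with sample H.  [Station Alpha: sample C, sample H, sample J, sample P | Station Beta: sample K, sample L]
5. Pilot goes to Station Beta with sample H and sample P.  [Station Alpha: sample C, sample J | Station Beta: sample H, sample K, sample L, sample P]
6. Pilot goes back to Station Alpha with sample L.  [Station Alpha: sample C, sample J, sample L | Station Beta: sample H, sample K, sample P]
7. Pilot goes to Station Beta with sample C and sample J.  [Station Alpha: sample L | Station Beta: sample C, sample H, sample J, sample K, sample P]
8. Pilot goes back to Station Alpha with sample H.  [Station Alpha: sample H, sample L | Station Beta: sample C, sample J, sample K, sample P]
9. Pilot goes to Station Beta with sample H and sample L.  [Station Alpha: — | Station Beta: sample C, sample H, sample J, sample K, sample L, sample P]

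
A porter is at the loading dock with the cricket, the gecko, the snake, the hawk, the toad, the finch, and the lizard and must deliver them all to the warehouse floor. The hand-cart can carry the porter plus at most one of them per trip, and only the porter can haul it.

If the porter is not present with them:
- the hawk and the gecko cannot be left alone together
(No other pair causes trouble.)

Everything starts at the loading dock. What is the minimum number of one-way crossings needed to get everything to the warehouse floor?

13

Counting alone: the porter can take at most 1 across per trip to the warehouse floor, so moving all 7 needs at least 7 loaded trips out, with a return between consecutive ones — at least 13 crossings.
The plan below uses exactly 13 crossings, so it is optimal:
1. Porter goes to the warehouse floor with the gecko.
2. Porter goes back to the loading dock alone.
3. Porter goes to the warehouse floor with the cricket.
4. Porter goes back to the loading dock alone.
5. Porter goes to the warehouse floor with the snake.
6. Porter goes back to the loading dock alone.
7. Porter goes to the warehouse floor with the toad.
8. Porter goes back to the loading dock alone.
9. Porter goes to the warehouse floor with the finch.
10. Porter goes back to the loading dock alone.
11. Porter goes to the warehouse floor with the lizard.
12. Porter goes back to the loading dock alone.
13. Porter goes to the warehouse floor with the hawk.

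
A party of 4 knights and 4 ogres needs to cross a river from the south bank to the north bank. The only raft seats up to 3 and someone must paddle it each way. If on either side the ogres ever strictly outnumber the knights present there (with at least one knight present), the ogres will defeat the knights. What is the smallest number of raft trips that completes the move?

Counting alone: each trip to the north bank takes at most 3 across and each return brings at least 1 back, so after t trips out (and t−1 returns) at most 3t − (t−1) of the 8 are across; that first reaches 8 at t = 4, so at least 7 crossings are needed.
The safety rule pushes this higher. Following every safe sequence of crossings, the most of the 8 that can be at the north bank as the raft arrives there on crossing 7 is 7 — never all 8.
So no plan with fewer than 9 crossings exists, and this one achieves 9:
1. 2 ogres → the north bank.  (the south bank: 4K 2O; the north bank: 0K 2O)
2. 1 ogre ← the south bank.  (the south bank: 4K 3O; the north bank: 0K 1O)
3. 3 ogres → the north bank.  (the south bank: 4K 0O; the north bank: 0K 4O)
4. 1 ogre ← the south bank.  (the south bank: 4K 1O; the north bank: 0K 3O)
5. 3 knights → the north bank.  (the south bank: 1K 1O; the north bank: 3K 3O)
6. 1 knight and 1 ogre ← the south bank.  (the south bank: 2K 2O; the north bank: 2K 2O)
7. 2 knights → the north bank.  (the south bank: 0K 2O; the north bank: 4K 2O)
8. 1 ogre ← the south bank.  (the south bank: 0K 3O; the north bank: 4K 1O)
9. 3 ogres → the north bank.  (the south bank: 0K 0O; the north bank: 4K 4O)

9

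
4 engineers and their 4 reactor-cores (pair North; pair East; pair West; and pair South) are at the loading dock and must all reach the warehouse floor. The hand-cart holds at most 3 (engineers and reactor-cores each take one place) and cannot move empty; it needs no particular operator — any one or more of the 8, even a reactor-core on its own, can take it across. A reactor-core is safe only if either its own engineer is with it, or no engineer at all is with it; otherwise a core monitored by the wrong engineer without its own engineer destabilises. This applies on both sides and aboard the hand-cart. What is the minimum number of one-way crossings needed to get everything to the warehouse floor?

9

Counting alone: each trip to the warehouse floor takes at most 3 across and each return brings at least 1 back, so after t trips out (and t−1 returns) at most 3t − (t−1) of the 8 are across; that first reaches 8 at t = 4, so at least 7 crossings are needed.
The safety rule pushes this higher. Following every safe sequence of crossings, the most of the 8 that can be at the warehouse floor as the hand-cart arrives there on crossing 7 is 7 — never all 8.
So no plan with fewer than 9 crossings exists, and this one achieves 9:
1. engineer North and reactor-core North cross → the warehouse floor.
2. engineer North crosses ← the loading dock.
3. engineer East, engineer North, and reactor-core East cross → the warehouse floor.
4. engineer North and reactor-core North cross ← the loading dock.
5. engineer North, engineer South, and engineer West cross → the warehouse floor.
6. reactor-core East crosses ← the loading dock.
7. reactor-core East and reactor-core North cross → the warehouse floor.
8. reactor-core North crosses ← the loading dock.
9. reactor-core North, reactor-core South, and reactor-core West cross → the warehouse floor.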